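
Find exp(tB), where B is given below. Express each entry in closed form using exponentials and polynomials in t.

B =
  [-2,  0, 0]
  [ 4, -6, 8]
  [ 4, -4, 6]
e^{tB} =
  [exp(-2*t), 0, 0]
  [exp(2*t) - exp(-2*t), -exp(2*t) + 2*exp(-2*t), 2*exp(2*t) - 2*exp(-2*t)]
  [exp(2*t) - exp(-2*t), -exp(2*t) + exp(-2*t), 2*exp(2*t) - exp(-2*t)]

Strategy: write B = P · J · P⁻¹ where J is a Jordan canonical form, so e^{tB} = P · e^{tJ} · P⁻¹, and e^{tJ} can be computed block-by-block.

B has Jordan form
J =
  [-2,  0, 0]
  [ 0, -2, 0]
  [ 0,  0, 2]
(up to reordering of blocks).

Per-block formulas:
  For a 1×1 block at λ = 2: exp(t · [2]) = [e^(2t)].
  For a 1×1 block at λ = -2: exp(t · [-2]) = [e^(-2t)].

After assembling e^{tJ} and conjugating by P, we get:

e^{tB} =
  [exp(-2*t), 0, 0]
  [exp(2*t) - exp(-2*t), -exp(2*t) + 2*exp(-2*t), 2*exp(2*t) - 2*exp(-2*t)]
  [exp(2*t) - exp(-2*t), -exp(2*t) + exp(-2*t), 2*exp(2*t) - exp(-2*t)]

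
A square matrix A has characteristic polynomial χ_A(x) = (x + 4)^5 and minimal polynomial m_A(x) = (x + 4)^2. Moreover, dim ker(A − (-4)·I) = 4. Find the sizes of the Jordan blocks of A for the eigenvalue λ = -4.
Block sizes for λ = -4: [2, 1, 1, 1]

Step 1 — from the characteristic polynomial, algebraic multiplicity of λ = -4 is 5. From dim ker(A − (-4)·I) = 4, there are exactly 4 Jordan blocks for λ = -4.
Step 2 — from the minimal polynomial, the factor (x + 4)^2 tells us the largest block for λ = -4 has size 2.
Step 3 — with total size 5, 4 blocks, and largest block 2, the block sizes (in nonincreasing order) are [2, 1, 1, 1].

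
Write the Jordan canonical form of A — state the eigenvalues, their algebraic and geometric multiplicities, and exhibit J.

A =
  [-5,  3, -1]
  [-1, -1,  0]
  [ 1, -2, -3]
J_3(-3)

The characteristic polynomial is
  det(x·I − A) = x^3 + 9*x^2 + 27*x + 27 = (x + 3)^3

Eigenvalues and multiplicities (the geometric multiplicity of λ is n − rank(A − λI), which equals the number of Jordan blocks for λ):
  λ = -3: algebraic multiplicity = 3, geometric multiplicity = 1

Determining the block sizes for each eigenvalue:
  λ = -3: one block (gm = 1), so the single block has size am = 3 → block sizes [3]

Assembling the blocks gives a Jordan form
J =
  [-3,  1,  0]
  [ 0, -3,  1]
  [ 0,  0, -3]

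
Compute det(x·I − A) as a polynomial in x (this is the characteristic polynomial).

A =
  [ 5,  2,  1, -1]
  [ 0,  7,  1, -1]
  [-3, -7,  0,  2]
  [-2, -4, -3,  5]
x^4 - 17*x^3 + 105*x^2 - 275*x + 250

Expanding det(x·I − A) (e.g. by cofactor expansion or by noting that A is similar to its Jordan form J, which has the same characteristic polynomial as A) gives
  χ_A(x) = x^4 - 17*x^3 + 105*x^2 - 275*x + 250
which factors as (x - 5)^3*(x - 2). The eigenvalues (with algebraic multiplicities) are λ = 2 with multiplicity 1, λ = 5 with multiplicity 3.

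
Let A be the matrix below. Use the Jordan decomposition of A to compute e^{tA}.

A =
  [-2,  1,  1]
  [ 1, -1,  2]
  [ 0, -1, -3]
e^{tA} =
  [t^2*exp(-2*t)/2 + exp(-2*t), t*exp(-2*t), t^2*exp(-2*t)/2 + t*exp(-2*t)]
  [t^2*exp(-2*t)/2 + t*exp(-2*t), t*exp(-2*t) + exp(-2*t), t^2*exp(-2*t)/2 + 2*t*exp(-2*t)]
  [-t^2*exp(-2*t)/2, -t*exp(-2*t), -t^2*exp(-2*t)/2 - t*exp(-2*t) + exp(-2*t)]

Strategy: write A = P · J · P⁻¹ where J is a Jordan canonical form, so e^{tA} = P · e^{tJ} · P⁻¹, and e^{tJ} can be computed block-by-block.

A has Jordan form
J =
  [-2,  1,  0]
  [ 0, -2,  1]
  [ 0,  0, -2]
(up to reordering of blocks).

Per-block formulas:
  For a 3×3 Jordan block J_3(-2): exp(t · J_3(-2)) = e^(-2t)·(I + t·N + (t^2/2)·N^2), where N is the 3×3 nilpotent shift.

After assembling e^{tJ} and conjugating by P, we get:

e^{tA} =
  [t^2*exp(-2*t)/2 + exp(-2*t), t*exp(-2*t), t^2*exp(-2*t)/2 + t*exp(-2*t)]
  [t^2*exp(-2*t)/2 + t*exp(-2*t), t*exp(-2*t) + exp(-2*t), t^2*exp(-2*t)/2 + 2*t*exp(-2*t)]
  [-t^2*exp(-2*t)/2, -t*exp(-2*t), -t^2*exp(-2*t)/2 - t*exp(-2*t) + exp(-2*t)]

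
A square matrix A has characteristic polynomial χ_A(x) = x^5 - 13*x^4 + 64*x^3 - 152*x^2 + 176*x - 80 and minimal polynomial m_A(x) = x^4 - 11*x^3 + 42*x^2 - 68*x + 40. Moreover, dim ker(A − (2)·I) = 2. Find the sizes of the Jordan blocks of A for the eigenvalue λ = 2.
Block sizes for λ = 2: [3, 1]

Step 1 — from the characteristic polynomial, algebraic multiplicity of λ = 2 is 4. From dim ker(A − (2)·I) = 2, there are exactly 2 Jordan blocks for λ = 2.
Step 2 — from the minimal polynomial, the factor (x − 2)^3 tells us the largest block for λ = 2 has size 3.
Step 3 — with total size 4, 2 blocks, and largest block 3, the block sizes (in nonincreasing order) are [3, 1].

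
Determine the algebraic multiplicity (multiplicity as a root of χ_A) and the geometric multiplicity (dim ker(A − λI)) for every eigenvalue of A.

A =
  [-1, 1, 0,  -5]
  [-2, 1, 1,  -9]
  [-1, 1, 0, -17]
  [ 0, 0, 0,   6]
λ = 0: alg = 3, geom = 1; λ = 6: alg = 1, geom = 1

Step 1 — factor the characteristic polynomial to read off the algebraic multiplicities:
  χ_A(x) = x^3*(x - 6)

Step 2 — compute geometric multiplicities via the rank-nullity identity g(λ) = n − rank(A − λI):
  rank(A − (0)·I) = 3, so dim ker(A − (0)·I) = n − 3 = 1
  rank(A − (6)·I) = 3, so dim ker(A − (6)·I) = n − 3 = 1

Summary:
  λ = 0: algebraic multiplicity = 3, geometric multiplicity = 1
  λ = 6: algebraic multiplicity = 1, geometric multiplicity = 1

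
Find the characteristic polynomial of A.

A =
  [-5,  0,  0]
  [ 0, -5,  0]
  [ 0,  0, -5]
x^3 + 15*x^2 + 75*x + 125

Expanding det(x·I − A) (e.g. by cofactor expansion or by noting that A is similar to its Jordan form J, which has the same characteristic polynomial as A) gives
  χ_A(x) = x^3 + 15*x^2 + 75*x + 125
which factors as (x + 5)^3. The eigenvalues (with algebraic multiplicities) are λ = -5 with multiplicity 3.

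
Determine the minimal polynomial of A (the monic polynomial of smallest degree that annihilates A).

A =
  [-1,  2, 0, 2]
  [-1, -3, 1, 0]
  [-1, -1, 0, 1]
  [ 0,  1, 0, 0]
x^3 + 3*x^2 + 3*x + 1

The characteristic polynomial is χ_A(x) = (x + 1)^4, so the eigenvalues are known. The minimal polynomial is
  m_A(x) = Π_λ (x − λ)^{k_λ}
where k_λ is the size of the *largest* Jordan block for λ (equivalently, the smallest k with (A − λI)^k v = 0 for every generalised eigenvector v of λ).

  λ = -1: largest Jordan block has size 3, contributing (x + 1)^3

So m_A(x) = (x + 1)^3 = x^3 + 3*x^2 + 3*x + 1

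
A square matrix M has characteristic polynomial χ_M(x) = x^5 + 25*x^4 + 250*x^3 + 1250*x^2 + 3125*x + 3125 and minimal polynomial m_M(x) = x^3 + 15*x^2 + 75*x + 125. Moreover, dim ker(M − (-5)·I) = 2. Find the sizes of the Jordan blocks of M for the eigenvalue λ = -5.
Block sizes for λ = -5: [3, 2]

Step 1 — from the characteristic polynomial, algebraic multiplicity of λ = -5 is 5. From dim ker(M − (-5)·I) = 2, there are exactly 2 Jordan blocks for λ = -5.
Step 2 — from the minimal polynomial, the factor (x + 5)^3 tells us the largest block for λ = -5 has size 3.
Step 3 — with total size 5, 2 blocks, and largest block 3, the block sizes (in nonincreasing order) are [3, 2].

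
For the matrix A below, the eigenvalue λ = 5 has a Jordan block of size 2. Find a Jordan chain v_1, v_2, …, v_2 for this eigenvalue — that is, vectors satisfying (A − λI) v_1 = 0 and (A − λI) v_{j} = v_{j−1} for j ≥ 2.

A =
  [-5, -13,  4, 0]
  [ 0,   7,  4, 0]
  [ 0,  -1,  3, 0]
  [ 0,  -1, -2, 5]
A Jordan chain for λ = 5 of length 2:
v_1 = (3, -2, 1, 1)ᵀ
v_2 = (1, -1, 0, 0)ᵀ

Let N = A − (5)·I. We want v_2 with N^2 v_2 = 0 but N^1 v_2 ≠ 0; then v_{j-1} := N · v_j for j = 2, …, 2.

Pick v_2 = (1, -1, 0, 0)ᵀ.
Then v_1 = N · v_2 = (3, -2, 1, 1)ᵀ.

Sanity check: (A − (5)·I) v_1 = (0, 0, 0, 0)ᵀ = 0. ✓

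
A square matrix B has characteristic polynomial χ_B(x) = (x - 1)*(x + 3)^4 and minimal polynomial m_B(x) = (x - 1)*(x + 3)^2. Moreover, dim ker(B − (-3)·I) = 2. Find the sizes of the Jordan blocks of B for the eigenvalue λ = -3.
Block sizes for λ = -3: [2, 2]

Step 1 — from the characteristic polynomial, algebraic multiplicity of λ = -3 is 4. From dim ker(B − (-3)·I) = 2, there are exactly 2 Jordan blocks for λ = -3.
Step 2 — from the minimal polynomial, the factor (x + 3)^2 tells us the largest block for λ = -3 has size 2.
Step 3 — with total size 4, 2 blocks, and largest block 2, the block sizes (in nonincreasing order) are [2, 2].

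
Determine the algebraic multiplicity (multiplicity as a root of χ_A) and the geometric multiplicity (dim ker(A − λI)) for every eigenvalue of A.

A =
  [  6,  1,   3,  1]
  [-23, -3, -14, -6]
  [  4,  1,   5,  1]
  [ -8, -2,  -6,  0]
λ = 2: alg = 4, geom = 2

Step 1 — factor the characteristic polynomial to read off the algebraic multiplicities:
  χ_A(x) = (x - 2)^4

Step 2 — compute geometric multiplicities via the rank-nullity identity g(λ) = n − rank(A − λI):
  rank(A − (2)·I) = 2, so dim ker(A − (2)·I) = n − 2 = 2

Summary:
  λ = 2: algebraic multiplicity = 4, geometric multiplicity = 2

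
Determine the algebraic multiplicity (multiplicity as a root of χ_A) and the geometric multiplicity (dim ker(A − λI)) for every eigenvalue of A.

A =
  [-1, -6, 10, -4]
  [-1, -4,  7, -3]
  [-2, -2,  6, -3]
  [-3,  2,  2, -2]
λ = -1: alg = 1, geom = 1; λ = 0: alg = 3, geom = 1

Step 1 — factor the characteristic polynomial to read off the algebraic multiplicities:
  χ_A(x) = x^3*(x + 1)

Step 2 — compute geometric multiplicities via the rank-nullity identity g(λ) = n − rank(A − λI):
  rank(A − (-1)·I) = 3, so dim ker(A − (-1)·I) = n − 3 = 1
  rank(A − (0)·I) = 3, so dim ker(A − (0)·I) = n − 3 = 1

Summary:
  λ = -1: algebraic multiplicity = 1, geometric multiplicity = 1
  λ = 0: algebraic multiplicity = 3, geometric multiplicity = 1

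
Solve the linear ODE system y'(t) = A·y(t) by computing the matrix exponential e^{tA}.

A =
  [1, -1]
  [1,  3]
e^{tA} =
  [-t*exp(2*t) + exp(2*t), -t*exp(2*t)]
  [t*exp(2*t), t*exp(2*t) + exp(2*t)]

Strategy: write A = P · J · P⁻¹ where J is a Jordan canonical form, so e^{tA} = P · e^{tJ} · P⁻¹, and e^{tJ} can be computed block-by-block.

A has Jordan form
J =
  [2, 1]
  [0, 2]
(up to reordering of blocks).

Per-block formulas:
  For a 2×2 Jordan block J_2(2): exp(t · J_2(2)) = e^(2t)·(I + t·N), where N is the 2×2 nilpotent shift.

After assembling e^{tJ} and conjugating by P, we get:

e^{tA} =
  [-t*exp(2*t) + exp(2*t), -t*exp(2*t)]
  [t*exp(2*t), t*exp(2*t) + exp(2*t)]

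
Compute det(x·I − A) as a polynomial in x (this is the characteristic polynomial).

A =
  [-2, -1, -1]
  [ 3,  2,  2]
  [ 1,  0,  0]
x^3

Expanding det(x·I − A) (e.g. by cofactor expansion or by noting that A is similar to its Jordan form J, which has the same characteristic polynomial as A) gives
  χ_A(x) = x^3
which factors as x^3. The eigenvalues (with algebraic multiplicities) are λ = 0 with multiplicity 3.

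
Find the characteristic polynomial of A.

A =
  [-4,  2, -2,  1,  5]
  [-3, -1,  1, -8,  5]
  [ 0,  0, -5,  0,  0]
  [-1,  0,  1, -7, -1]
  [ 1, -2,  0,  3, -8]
x^5 + 25*x^4 + 250*x^3 + 1250*x^2 + 3125*x + 3125

Expanding det(x·I − A) (e.g. by cofactor expansion or by noting that A is similar to its Jordan form J, which has the same characteristic polynomial as A) gives
  χ_A(x) = x^5 + 25*x^4 + 250*x^3 + 1250*x^2 + 3125*x + 3125
which factors as (x + 5)^5. The eigenvalues (with algebraic multiplicities) are λ = -5 with multiplicity 5.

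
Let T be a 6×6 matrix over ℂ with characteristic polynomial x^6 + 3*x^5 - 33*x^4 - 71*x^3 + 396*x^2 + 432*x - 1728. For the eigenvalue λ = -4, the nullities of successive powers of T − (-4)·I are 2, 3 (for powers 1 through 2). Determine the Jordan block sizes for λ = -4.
Block sizes for λ = -4: [2, 1]

From the dimensions of kernels of powers, the number of Jordan blocks of size at least j is d_j − d_{j−1} where d_j = dim ker(N^j) (with d_0 = 0). Computing the differences gives [2, 1].
The number of blocks of size exactly k is (#blocks of size ≥ k) − (#blocks of size ≥ k + 1), so the partition is: 1 block(s) of size 1, 1 block(s) of size 2.
In nonincreasing order the block sizes are [2, 1].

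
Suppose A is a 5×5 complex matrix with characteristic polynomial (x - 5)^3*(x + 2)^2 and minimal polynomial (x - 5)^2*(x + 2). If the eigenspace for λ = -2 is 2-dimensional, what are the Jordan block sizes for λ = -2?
Block sizes for λ = -2: [1, 1]

Step 1 — from the characteristic polynomial, algebraic multiplicity of λ = -2 is 2. From dim ker(A − (-2)·I) = 2, there are exactly 2 Jordan blocks for λ = -2.
Step 2 — from the minimal polynomial, the factor (x + 2) tells us the largest block for λ = -2 has size 1.
Step 3 — with total size 2, 2 blocks, and largest block 1, the block sizes (in nonincreasing order) are [1, 1].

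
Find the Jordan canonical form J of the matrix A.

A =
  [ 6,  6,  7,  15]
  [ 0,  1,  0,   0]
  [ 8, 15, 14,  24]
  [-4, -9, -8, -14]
J_1(-2) ⊕ J_1(1) ⊕ J_2(4)

The characteristic polynomial is
  det(x·I − A) = x^4 - 7*x^3 + 6*x^2 + 32*x - 32 = (x - 4)^2*(x - 1)*(x + 2)

Eigenvalues and multiplicities (the geometric multiplicity of λ is n − rank(A − λI), which equals the number of Jordan blocks for λ):
  λ = -2: algebraic multiplicity = 1, geometric multiplicity = 1
  λ = 1: algebraic multiplicity = 1, geometric multiplicity = 1
  λ = 4: algebraic multiplicity = 2, geometric multiplicity = 1

Determining the block sizes for each eigenvalue:
  λ = -2: one block (gm = 1), so the single block has size am = 1 → block sizes [1]
  λ = 1: one block (gm = 1), so the single block has size am = 1 → block sizes [1]
  λ = 4: one block (gm = 1), so the single block has size am = 2 → block sizes [2]

Assembling the blocks gives a Jordan form
J =
  [-2, 0, 0, 0]
  [ 0, 1, 0, 0]
  [ 0, 0, 4, 1]
  [ 0, 0, 0, 4]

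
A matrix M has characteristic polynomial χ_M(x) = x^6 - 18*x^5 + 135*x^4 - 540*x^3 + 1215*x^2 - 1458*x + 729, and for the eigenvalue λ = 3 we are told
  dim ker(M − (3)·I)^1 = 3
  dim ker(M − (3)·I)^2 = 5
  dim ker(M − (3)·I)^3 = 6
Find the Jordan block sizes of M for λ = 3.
Block sizes for λ = 3: [3, 2, 1]

From the dimensions of kernels of powers, the number of Jordan blocks of size at least j is d_j − d_{j−1} where d_j = dim ker(N^j) (with d_0 = 0). Computing the differences gives [3, 2, 1].
The number of blocks of size exactly k is (#blocks of size ≥ k) − (#blocks of size ≥ k + 1), so the partition is: 1 block(s) of size 1, 1 block(s) of size 2, 1 block(s) of size 3.
In nonincreasing order the block sizes are [3, 2, 1].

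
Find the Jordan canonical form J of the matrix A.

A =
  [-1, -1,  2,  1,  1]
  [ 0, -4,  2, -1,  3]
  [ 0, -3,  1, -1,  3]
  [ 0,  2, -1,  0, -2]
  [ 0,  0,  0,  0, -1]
J_3(-1) ⊕ J_1(-1) ⊕ J_1(-1)

The characteristic polynomial is
  det(x·I − A) = x^5 + 5*x^4 + 10*x^3 + 10*x^2 + 5*x + 1 = (x + 1)^5

Eigenvalues and multiplicities (the geometric multiplicity of λ is n − rank(A − λI), which equals the number of Jordan blocks for λ):
  λ = -1: algebraic multiplicity = 5, geometric multiplicity = 3

Determining the block sizes for each eigenvalue:
  λ = -1: with am = 5 and gm = 3, the partition is not yet determined (e.g. several partitions of 5 into 3 parts exist). Let N = A − (-1)·I. Computing rank(N^1) = 2, rank(N^2) = 1, rank(N^3) = 0; the number of blocks of size ≥ j is rank(N^{j−1}) − rank(N^j), giving [3, 1, 1]. So we have 1 block(s) of size 3, 2 block(s) of size 1 → block sizes [3, 1, 1]

Assembling the blocks gives a Jordan form
J =
  [-1,  1,  0,  0,  0]
  [ 0, -1,  1,  0,  0]
  [ 0,  0, -1,  0,  0]
  [ 0,  0,  0, -1,  0]
  [ 0,  0,  0,  0, -1]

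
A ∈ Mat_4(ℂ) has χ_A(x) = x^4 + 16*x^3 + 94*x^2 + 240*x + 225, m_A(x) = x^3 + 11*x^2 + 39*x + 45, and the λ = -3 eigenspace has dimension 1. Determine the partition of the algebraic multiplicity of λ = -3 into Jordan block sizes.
Block sizes for λ = -3: [2]

Step 1 — from the characteristic polynomial, algebraic multiplicity of λ = -3 is 2. From dim ker(A − (-3)·I) = 1, there are exactly 1 Jordan blocks for λ = -3.
Step 2 — from the minimal polynomial, the factor (x + 3)^2 tells us the largest block for λ = -3 has size 2.
Step 3 — with total size 2, 1 blocks, and largest block 2, the block sizes (in nonincreasing order) are [2].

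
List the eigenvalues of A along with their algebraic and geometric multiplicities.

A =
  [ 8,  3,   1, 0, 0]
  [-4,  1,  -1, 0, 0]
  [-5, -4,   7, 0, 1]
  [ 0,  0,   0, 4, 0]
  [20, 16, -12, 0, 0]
λ = 4: alg = 5, geom = 3

Step 1 — factor the characteristic polynomial to read off the algebraic multiplicities:
  χ_A(x) = (x - 4)^5

Step 2 — compute geometric multiplicities via the rank-nullity identity g(λ) = n − rank(A − λI):
  rank(A − (4)·I) = 2, so dim ker(A − (4)·I) = n − 2 = 3

Summary:
  λ = 4: algebraic multiplicity = 5, geometric multiplicity = 3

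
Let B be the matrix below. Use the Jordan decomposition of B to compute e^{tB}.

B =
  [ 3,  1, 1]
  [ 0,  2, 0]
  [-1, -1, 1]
e^{tB} =
  [t*exp(2*t) + exp(2*t), t*exp(2*t), t*exp(2*t)]
  [0, exp(2*t), 0]
  [-t*exp(2*t), -t*exp(2*t), -t*exp(2*t) + exp(2*t)]

Strategy: write B = P · J · P⁻¹ where J is a Jordan canonical form, so e^{tB} = P · e^{tJ} · P⁻¹, and e^{tJ} can be computed block-by-block.

B has Jordan form
J =
  [2, 1, 0]
  [0, 2, 0]
  [0, 0, 2]
(up to reordering of blocks).

Per-block formulas:
  For a 1×1 block at λ = 2: exp(t · [2]) = [e^(2t)].
  For a 2×2 Jordan block J_2(2): exp(t · J_2(2)) = e^(2t)·(I + t·N), where N is the 2×2 nilpotent shift.

After assembling e^{tJ} and conjugating by P, we get:

e^{tB} =
  [t*exp(2*t) + exp(2*t), t*exp(2*t), t*exp(2*t)]
  [0, exp(2*t), 0]
  [-t*exp(2*t), -t*exp(2*t), -t*exp(2*t) + exp(2*t)]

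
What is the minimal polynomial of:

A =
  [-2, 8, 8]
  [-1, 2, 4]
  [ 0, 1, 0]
x^3

The characteristic polynomial is χ_A(x) = x^3, so the eigenvalues are known. The minimal polynomial is
  m_A(x) = Π_λ (x − λ)^{k_λ}
where k_λ is the size of the *largest* Jordan block for λ (equivalently, the smallest k with (A − λI)^k v = 0 for every generalised eigenvector v of λ).

  λ = 0: largest Jordan block has size 3, contributing (x − 0)^3

So m_A(x) = x^3 = x^3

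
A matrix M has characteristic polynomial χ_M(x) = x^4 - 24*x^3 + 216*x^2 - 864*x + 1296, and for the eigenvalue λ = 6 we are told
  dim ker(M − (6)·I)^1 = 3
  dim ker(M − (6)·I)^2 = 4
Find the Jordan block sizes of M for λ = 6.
Block sizes for λ = 6: [2, 1, 1]

From the dimensions of kernels of powers, the number of Jordan blocks of size at least j is d_j − d_{j−1} where d_j = dim ker(N^j) (with d_0 = 0). Computing the differences gives [3, 1].
The number of blocks of size exactly k is (#blocks of size ≥ k) − (#blocks of size ≥ k + 1), so the partition is: 2 block(s) of size 1, 1 block(s) of size 2.
In nonincreasing order the block sizes are [2, 1, 1].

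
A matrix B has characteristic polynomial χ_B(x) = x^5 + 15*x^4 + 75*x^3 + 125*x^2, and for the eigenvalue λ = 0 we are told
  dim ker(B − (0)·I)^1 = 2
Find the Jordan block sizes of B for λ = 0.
Block sizes for λ = 0: [1, 1]

From the dimensions of kernels of powers, the number of Jordan blocks of size at least j is d_j − d_{j−1} where d_j = dim ker(N^j) (with d_0 = 0). Computing the differences gives [2].
The number of blocks of size exactly k is (#blocks of size ≥ k) − (#blocks of size ≥ k + 1), so the partition is: 2 block(s) of size 1.
In nonincreasing order the block sizes are [1, 1].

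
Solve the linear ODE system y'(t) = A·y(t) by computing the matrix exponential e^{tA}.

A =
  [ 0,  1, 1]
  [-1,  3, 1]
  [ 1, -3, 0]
e^{tA} =
  [t^2*exp(t)/2 - t*exp(t) + exp(t), -t^2*exp(t) + t*exp(t), -t^2*exp(t)/2 + t*exp(t)]
  [-t*exp(t), 2*t*exp(t) + exp(t), t*exp(t)]
  [t^2*exp(t)/2 + t*exp(t), -t^2*exp(t) - 3*t*exp(t), -t^2*exp(t)/2 - t*exp(t) + exp(t)]

Strategy: write A = P · J · P⁻¹ where J is a Jordan canonical form, so e^{tA} = P · e^{tJ} · P⁻¹, and e^{tJ} can be computed block-by-block.

A has Jordan form
J =
  [1, 1, 0]
  [0, 1, 1]
  [0, 0, 1]
(up to reordering of blocks).

Per-block formulas:
  For a 3×3 Jordan block J_3(1): exp(t · J_3(1)) = e^(1t)·(I + t·N + (t^2/2)·N^2), where N is the 3×3 nilpotent shift.

After assembling e^{tJ} and conjugating by P, we get:

e^{tA} =
  [t^2*exp(t)/2 - t*exp(t) + exp(t), -t^2*exp(t) + t*exp(t), -t^2*exp(t)/2 + t*exp(t)]
  [-t*exp(t), 2*t*exp(t) + exp(t), t*exp(t)]
  [t^2*exp(t)/2 + t*exp(t), -t^2*exp(t) - 3*t*exp(t), -t^2*exp(t)/2 - t*exp(t) + exp(t)]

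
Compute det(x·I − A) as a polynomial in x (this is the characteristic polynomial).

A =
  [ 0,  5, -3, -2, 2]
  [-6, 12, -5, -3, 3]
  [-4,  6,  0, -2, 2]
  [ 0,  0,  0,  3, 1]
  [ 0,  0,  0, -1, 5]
x^5 - 20*x^4 + 160*x^3 - 640*x^2 + 1280*x - 1024

Expanding det(x·I − A) (e.g. by cofactor expansion or by noting that A is similar to its Jordan form J, which has the same characteristic polynomial as A) gives
  χ_A(x) = x^5 - 20*x^4 + 160*x^3 - 640*x^2 + 1280*x - 1024
which factors as (x - 4)^5. The eigenvalues (with algebraic multiplicities) are λ = 4 with multiplicity 5.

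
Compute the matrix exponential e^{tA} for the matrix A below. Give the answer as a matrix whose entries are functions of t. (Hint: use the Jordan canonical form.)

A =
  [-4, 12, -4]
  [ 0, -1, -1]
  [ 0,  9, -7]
e^{tA} =
  [exp(-4*t), 12*t*exp(-4*t), -4*t*exp(-4*t)]
  [0, 3*t*exp(-4*t) + exp(-4*t), -t*exp(-4*t)]
  [0, 9*t*exp(-4*t), -3*t*exp(-4*t) + exp(-4*t)]

Strategy: write A = P · J · P⁻¹ where J is a Jordan canonical form, so e^{tA} = P · e^{tJ} · P⁻¹, and e^{tJ} can be computed block-by-block.

A has Jordan form
J =
  [-4,  1,  0]
  [ 0, -4,  0]
  [ 0,  0, -4]
(up to reordering of blocks).

Per-block formulas:
  For a 1×1 block at λ = -4: exp(t · [-4]) = [e^(-4t)].
  For a 2×2 Jordan block J_2(-4): exp(t · J_2(-4)) = e^(-4t)·(I + t·N), where N is the 2×2 nilpotent shift.

After assembling e^{tJ} and conjugating by P, we get:

e^{tA} =
  [exp(-4*t), 12*t*exp(-4*t), -4*t*exp(-4*t)]
  [0, 3*t*exp(-4*t) + exp(-4*t), -t*exp(-4*t)]
  [0, 9*t*exp(-4*t), -3*t*exp(-4*t) + exp(-4*t)]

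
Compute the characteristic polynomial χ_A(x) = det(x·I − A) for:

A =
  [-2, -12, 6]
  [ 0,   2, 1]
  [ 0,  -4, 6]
x^3 - 6*x^2 + 32

Expanding det(x·I − A) (e.g. by cofactor expansion or by noting that A is similar to its Jordan form J, which has the same characteristic polynomial as A) gives
  χ_A(x) = x^3 - 6*x^2 + 32
which factors as (x - 4)^2*(x + 2). The eigenvalues (with algebraic multiplicities) are λ = -2 with multiplicity 1, λ = 4 with multiplicity 2.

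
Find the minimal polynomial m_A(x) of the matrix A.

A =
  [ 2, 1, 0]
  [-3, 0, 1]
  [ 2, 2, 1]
x^3 - 3*x^2 + 3*x - 1

The characteristic polynomial is χ_A(x) = (x - 1)^3, so the eigenvalues are known. The minimal polynomial is
  m_A(x) = Π_λ (x − λ)^{k_λ}
where k_λ is the size of the *largest* Jordan block for λ (equivalently, the smallest k with (A − λI)^k v = 0 for every generalised eigenvector v of λ).

  λ = 1: largest Jordan block has size 3, contributing (x − 1)^3

So m_A(x) = (x - 1)^3 = x^3 - 3*x^2 + 3*x - 1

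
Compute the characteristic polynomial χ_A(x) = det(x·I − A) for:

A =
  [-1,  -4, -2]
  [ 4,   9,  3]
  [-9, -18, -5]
x^3 - 3*x^2 + 3*x - 1

Expanding det(x·I − A) (e.g. by cofactor expansion or by noting that A is similar to its Jordan form J, which has the same characteristic polynomial as A) gives
  χ_A(x) = x^3 - 3*x^2 + 3*x - 1
which factors as (x - 1)^3. The eigenvalues (with algebraic multiplicities) are λ = 1 with multiplicity 3.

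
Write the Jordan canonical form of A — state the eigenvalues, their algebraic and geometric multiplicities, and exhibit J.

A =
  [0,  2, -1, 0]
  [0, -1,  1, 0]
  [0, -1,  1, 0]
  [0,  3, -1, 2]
J_3(0) ⊕ J_1(2)

The characteristic polynomial is
  det(x·I − A) = x^4 - 2*x^3 = x^3*(x - 2)

Eigenvalues and multiplicities (the geometric multiplicity of λ is n − rank(A − λI), which equals the number of Jordan blocks for λ):
  λ = 0: algebraic multiplicity = 3, geometric multiplicity = 1
  λ = 2: algebraic multiplicity = 1, geometric multiplicity = 1

Determining the block sizes for each eigenvalue:
  λ = 0: one block (gm = 1), so the single block has size am = 3 → block sizes [3]
  λ = 2: one block (gm = 1), so the single block has size am = 1 → block sizes [1]

Assembling the blocks gives a Jordan form
J =
  [0, 1, 0, 0]
  [0, 0, 1, 0]
  [0, 0, 0, 0]
  [0, 0, 0, 2]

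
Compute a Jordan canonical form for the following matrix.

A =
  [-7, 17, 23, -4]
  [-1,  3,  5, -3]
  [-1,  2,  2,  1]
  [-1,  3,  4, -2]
J_2(-1) ⊕ J_2(-1)

The characteristic polynomial is
  det(x·I − A) = x^4 + 4*x^3 + 6*x^2 + 4*x + 1 = (x + 1)^4

Eigenvalues and multiplicities (the geometric multiplicity of λ is n − rank(A − λI), which equals the number of Jordan blocks for λ):
  λ = -1: algebraic multiplicity = 4, geometric multiplicity = 2

Determining the block sizes for each eigenvalue:
  λ = -1: with am = 4 and gm = 2, the partition is not yet determined (e.g. several partitions of 4 into 2 parts exist). Let N = A − (-1)·I. Computing rank(N^1) = 2, rank(N^2) = 0; the number of blocks of size ≥ j is rank(N^{j−1}) − rank(N^j), giving [2, 2]. So we have 2 block(s) of size 2 → block sizes [2, 2]

Assembling the blocks gives a Jordan form
J =
  [-1,  1,  0,  0]
  [ 0, -1,  0,  0]
  [ 0,  0, -1,  1]
  [ 0,  0,  0, -1]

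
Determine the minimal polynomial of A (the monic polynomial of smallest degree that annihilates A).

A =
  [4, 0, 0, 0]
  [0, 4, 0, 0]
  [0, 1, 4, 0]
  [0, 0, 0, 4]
x^2 - 8*x + 16

The characteristic polynomial is χ_A(x) = (x - 4)^4, so the eigenvalues are known. The minimal polynomial is
  m_A(x) = Π_λ (x − λ)^{k_λ}
where k_λ is the size of the *largest* Jordan block for λ (equivalently, the smallest k with (A − λI)^k v = 0 for every generalised eigenvector v of λ).

  λ = 4: largest Jordan block has size 2, contributing (x − 4)^2

So m_A(x) = (x - 4)^2 = x^2 - 8*x + 16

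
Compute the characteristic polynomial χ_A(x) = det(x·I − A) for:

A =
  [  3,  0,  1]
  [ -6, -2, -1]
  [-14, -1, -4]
x^3 + 3*x^2 + 3*x + 1

Expanding det(x·I − A) (e.g. by cofactor expansion or by noting that A is similar to its Jordan form J, which has the same characteristic polynomial as A) gives
  χ_A(x) = x^3 + 3*x^2 + 3*x + 1
which factors as (x + 1)^3. The eigenvalues (with algebraic multiplicities) are λ = -1 with multiplicity 3.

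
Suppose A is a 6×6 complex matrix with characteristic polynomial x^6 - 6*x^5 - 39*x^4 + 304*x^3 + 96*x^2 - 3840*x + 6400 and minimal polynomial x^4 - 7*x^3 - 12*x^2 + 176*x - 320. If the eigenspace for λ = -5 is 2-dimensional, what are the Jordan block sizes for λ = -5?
Block sizes for λ = -5: [1, 1]

Step 1 — from the characteristic polynomial, algebraic multiplicity of λ = -5 is 2. From dim ker(A − (-5)·I) = 2, there are exactly 2 Jordan blocks for λ = -5.
Step 2 — from the minimal polynomial, the factor (x + 5) tells us the largest block for λ = -5 has size 1.
Step 3 — with total size 2, 2 blocks, and largest block 1, the block sizes (in nonincreasing order) are [1, 1].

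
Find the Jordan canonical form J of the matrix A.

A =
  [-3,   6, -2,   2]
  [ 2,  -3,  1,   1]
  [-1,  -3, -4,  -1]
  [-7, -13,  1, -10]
J_3(-5) ⊕ J_1(-5)

The characteristic polynomial is
  det(x·I − A) = x^4 + 20*x^3 + 150*x^2 + 500*x + 625 = (x + 5)^4

Eigenvalues and multiplicities (the geometric multiplicity of λ is n − rank(A − λI), which equals the number of Jordan blocks for λ):
  λ = -5: algebraic multiplicity = 4, geometric multiplicity = 2

Determining the block sizes for each eigenvalue:
  λ = -5: with am = 4 and gm = 2, the partition is not yet determined (e.g. several partitions of 4 into 2 parts exist). Let N = A − (-5)·I. Computing rank(N^1) = 2, rank(N^2) = 1, rank(N^3) = 0; the number of blocks of size ≥ j is rank(N^{j−1}) − rank(N^j), giving [2, 1, 1]. So we have 1 block(s) of size 3, 1 block(s) of size 1 → block sizes [3, 1]

Assembling the blocks gives a Jordan form
J =
  [-5,  1,  0,  0]
  [ 0, -5,  1,  0]
  [ 0,  0, -5,  0]
  [ 0,  0,  0, -5]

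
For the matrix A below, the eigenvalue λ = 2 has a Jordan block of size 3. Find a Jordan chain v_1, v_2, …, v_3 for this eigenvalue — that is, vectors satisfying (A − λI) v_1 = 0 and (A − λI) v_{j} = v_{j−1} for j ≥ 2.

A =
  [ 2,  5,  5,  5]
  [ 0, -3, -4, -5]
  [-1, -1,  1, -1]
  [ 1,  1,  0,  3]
A Jordan chain for λ = 2 of length 3:
v_1 = (0, -1, 0, 1)ᵀ
v_2 = (0, 0, -1, 1)ᵀ
v_3 = (1, 0, 0, 0)ᵀ

Let N = A − (2)·I. We want v_3 with N^3 v_3 = 0 but N^2 v_3 ≠ 0; then v_{j-1} := N · v_j for j = 3, …, 2.

Pick v_3 = (1, 0, 0, 0)ᵀ.
Then v_2 = N · v_3 = (0, 0, -1, 1)ᵀ.
Then v_1 = N · v_2 = (0, -1, 0, 1)ᵀ.

Sanity check: (A − (2)·I) v_1 = (0, 0, 0, 0)ᵀ = 0. ✓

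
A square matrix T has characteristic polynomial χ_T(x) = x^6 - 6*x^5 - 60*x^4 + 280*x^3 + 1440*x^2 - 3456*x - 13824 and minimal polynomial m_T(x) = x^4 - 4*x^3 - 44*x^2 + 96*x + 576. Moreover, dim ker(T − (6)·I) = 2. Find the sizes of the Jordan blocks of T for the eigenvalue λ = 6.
Block sizes for λ = 6: [2, 1]

Step 1 — from the characteristic polynomial, algebraic multiplicity of λ = 6 is 3. From dim ker(T − (6)·I) = 2, there are exactly 2 Jordan blocks for λ = 6.
Step 2 — from the minimal polynomial, the factor (x − 6)^2 tells us the largest block for λ = 6 has size 2.
Step 3 — with total size 3, 2 blocks, and largest block 2, the block sizes (in nonincreasing order) are [2, 1].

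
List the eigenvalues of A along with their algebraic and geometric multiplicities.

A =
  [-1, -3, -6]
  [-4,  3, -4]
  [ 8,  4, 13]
λ = 5: alg = 3, geom = 2

Step 1 — factor the characteristic polynomial to read off the algebraic multiplicities:
  χ_A(x) = (x - 5)^3

Step 2 — compute geometric multiplicities via the rank-nullity identity g(λ) = n − rank(A − λI):
  rank(A − (5)·I) = 1, so dim ker(A − (5)·I) = n − 1 = 2

Summary:
  λ = 5: algebraic multiplicity = 3, geometric multiplicity = 2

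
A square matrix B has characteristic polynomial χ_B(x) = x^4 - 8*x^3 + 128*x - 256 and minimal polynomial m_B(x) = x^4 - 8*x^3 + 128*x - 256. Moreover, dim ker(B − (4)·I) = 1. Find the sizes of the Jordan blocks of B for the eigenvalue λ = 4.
Block sizes for λ = 4: [3]

Step 1 — from the characteristic polynomial, algebraic multiplicity of λ = 4 is 3. From dim ker(B − (4)·I) = 1, there are exactly 1 Jordan blocks for λ = 4.
Step 2 — from the minimal polynomial, the factor (x − 4)^3 tells us the largest block for λ = 4 has size 3.
Step 3 — with total size 3, 1 blocks, and largest block 3, the block sizes (in nonincreasing order) are [3].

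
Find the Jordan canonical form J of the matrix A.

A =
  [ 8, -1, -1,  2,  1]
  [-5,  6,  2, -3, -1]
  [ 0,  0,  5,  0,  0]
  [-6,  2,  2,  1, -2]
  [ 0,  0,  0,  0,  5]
J_3(5) ⊕ J_1(5) ⊕ J_1(5)

The characteristic polynomial is
  det(x·I − A) = x^5 - 25*x^4 + 250*x^3 - 1250*x^2 + 3125*x - 3125 = (x - 5)^5

Eigenvalues and multiplicities (the geometric multiplicity of λ is n − rank(A − λI), which equals the number of Jordan blocks for λ):
  λ = 5: algebraic multiplicity = 5, geometric multiplicity = 3

Determining the block sizes for each eigenvalue:
  λ = 5: with am = 5 and gm = 3, the partition is not yet determined (e.g. several partitions of 5 into 3 parts exist). Let N = A − (5)·I. Computing rank(N^1) = 2, rank(N^2) = 1, rank(N^3) = 0; the number of blocks of size ≥ j is rank(N^{j−1}) − rank(N^j), giving [3, 1, 1]. So we have 1 block(s) of size 3, 2 block(s) of size 1 → block sizes [3, 1, 1]

Assembling the blocks gives a Jordan form
J =
  [5, 1, 0, 0, 0]
  [0, 5, 1, 0, 0]
  [0, 0, 5, 0, 0]
  [0, 0, 0, 5, 0]
  [0, 0, 0, 0, 5]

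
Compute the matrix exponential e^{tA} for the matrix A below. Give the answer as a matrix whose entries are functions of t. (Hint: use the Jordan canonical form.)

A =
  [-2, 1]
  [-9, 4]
e^{tA} =
  [-3*t*exp(t) + exp(t), t*exp(t)]
  [-9*t*exp(t), 3*t*exp(t) + exp(t)]

Strategy: write A = P · J · P⁻¹ where J is a Jordan canonical form, so e^{tA} = P · e^{tJ} · P⁻¹, and e^{tJ} can be computed block-by-block.

A has Jordan form
J =
  [1, 1]
  [0, 1]
(up to reordering of blocks).

Per-block formulas:
  For a 2×2 Jordan block J_2(1): exp(t · J_2(1)) = e^(1t)·(I + t·N), where N is the 2×2 nilpotent shift.

After assembling e^{tJ} and conjugating by P, we get:

e^{tA} =
  [-3*t*exp(t) + exp(t), t*exp(t)]
  [-9*t*exp(t), 3*t*exp(t) + exp(t)]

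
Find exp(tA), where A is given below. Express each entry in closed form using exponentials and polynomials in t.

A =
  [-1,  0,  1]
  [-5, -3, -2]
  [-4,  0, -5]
e^{tA} =
  [2*t*exp(-3*t) + exp(-3*t), 0, t*exp(-3*t)]
  [-t^2*exp(-3*t) - 5*t*exp(-3*t), exp(-3*t), -t^2*exp(-3*t)/2 - 2*t*exp(-3*t)]
  [-4*t*exp(-3*t), 0, -2*t*exp(-3*t) + exp(-3*t)]

Strategy: write A = P · J · P⁻¹ where J is a Jordan canonical form, so e^{tA} = P · e^{tJ} · P⁻¹, and e^{tJ} can be computed block-by-block.

A has Jordan form
J =
  [-3,  1,  0]
  [ 0, -3,  1]
  [ 0,  0, -3]
(up to reordering of blocks).

Per-block formulas:
  For a 3×3 Jordan block J_3(-3): exp(t · J_3(-3)) = e^(-3t)·(I + t·N + (t^2/2)·N^2), where N is the 3×3 nilpotent shift.

After assembling e^{tJ} and conjugating by P, we get:

e^{tA} =
  [2*t*exp(-3*t) + exp(-3*t), 0, t*exp(-3*t)]
  [-t^2*exp(-3*t) - 5*t*exp(-3*t), exp(-3*t), -t^2*exp(-3*t)/2 - 2*t*exp(-3*t)]
  [-4*t*exp(-3*t), 0, -2*t*exp(-3*t) + exp(-3*t)]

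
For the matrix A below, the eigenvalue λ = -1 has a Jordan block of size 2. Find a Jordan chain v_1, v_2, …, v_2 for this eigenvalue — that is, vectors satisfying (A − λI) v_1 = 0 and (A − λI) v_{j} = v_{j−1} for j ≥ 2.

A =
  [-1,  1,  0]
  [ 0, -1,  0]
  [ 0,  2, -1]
A Jordan chain for λ = -1 of length 2:
v_1 = (1, 0, 2)ᵀ
v_2 = (0, 1, 0)ᵀ

Let N = A − (-1)·I. We want v_2 with N^2 v_2 = 0 but N^1 v_2 ≠ 0; then v_{j-1} := N · v_j for j = 2, …, 2.

Pick v_2 = (0, 1, 0)ᵀ.
Then v_1 = N · v_2 = (1, 0, 2)ᵀ.

Sanity check: (A − (-1)·I) v_1 = (0, 0, 0)ᵀ = 0. ✓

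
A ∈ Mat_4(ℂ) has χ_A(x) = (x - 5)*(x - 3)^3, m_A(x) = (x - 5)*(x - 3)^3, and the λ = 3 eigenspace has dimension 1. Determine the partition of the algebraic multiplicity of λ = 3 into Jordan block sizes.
Block sizes for λ = 3: [3]

Step 1 — from the characteristic polynomial, algebraic multiplicity of λ = 3 is 3. From dim ker(A − (3)·I) = 1, there are exactly 1 Jordan blocks for λ = 3.
Step 2 — from the minimal polynomial, the factor (x − 3)^3 tells us the largest block for λ = 3 has size 3.
Step 3 — with total size 3, 1 blocks, and largest block 3, the block sizes (in nonincreasing order) are [3].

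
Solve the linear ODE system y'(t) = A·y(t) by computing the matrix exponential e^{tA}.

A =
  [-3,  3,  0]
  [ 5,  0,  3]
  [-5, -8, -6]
e^{tA} =
  [15*t^2*exp(-3*t)/2 + exp(-3*t), 9*t^2*exp(-3*t)/2 + 3*t*exp(-3*t), 9*t^2*exp(-3*t)/2]
  [5*t*exp(-3*t), 3*t*exp(-3*t) + exp(-3*t), 3*t*exp(-3*t)]
  [-25*t^2*exp(-3*t)/2 - 5*t*exp(-3*t), -15*t^2*exp(-3*t)/2 - 8*t*exp(-3*t), -15*t^2*exp(-3*t)/2 - 3*t*exp(-3*t) + exp(-3*t)]

Strategy: write A = P · J · P⁻¹ where J is a Jordan canonical form, so e^{tA} = P · e^{tJ} · P⁻¹, and e^{tJ} can be computed block-by-block.

A has Jordan form
J =
  [-3,  1,  0]
  [ 0, -3,  1]
  [ 0,  0, -3]
(up to reordering of blocks).

Per-block formulas:
  For a 3×3 Jordan block J_3(-3): exp(t · J_3(-3)) = e^(-3t)·(I + t·N + (t^2/2)·N^2), where N is the 3×3 nilpotent shift.

After assembling e^{tJ} and conjugating by P, we get:

e^{tA} =
  [15*t^2*exp(-3*t)/2 + exp(-3*t), 9*t^2*exp(-3*t)/2 + 3*t*exp(-3*t), 9*t^2*exp(-3*t)/2]
  [5*t*exp(-3*t), 3*t*exp(-3*t) + exp(-3*t), 3*t*exp(-3*t)]
  [-25*t^2*exp(-3*t)/2 - 5*t*exp(-3*t), -15*t^2*exp(-3*t)/2 - 8*t*exp(-3*t), -15*t^2*exp(-3*t)/2 - 3*t*exp(-3*t) + exp(-3*t)]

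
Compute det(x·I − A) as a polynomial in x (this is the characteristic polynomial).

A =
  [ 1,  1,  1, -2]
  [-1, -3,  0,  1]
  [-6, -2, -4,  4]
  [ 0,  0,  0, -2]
x^4 + 8*x^3 + 24*x^2 + 32*x + 16

Expanding det(x·I − A) (e.g. by cofactor expansion or by noting that A is similar to its Jordan form J, which has the same characteristic polynomial as A) gives
  χ_A(x) = x^4 + 8*x^3 + 24*x^2 + 32*x + 16
which factors as (x + 2)^4. The eigenvalues (with algebraic multiplicities) are λ = -2 with multiplicity 4.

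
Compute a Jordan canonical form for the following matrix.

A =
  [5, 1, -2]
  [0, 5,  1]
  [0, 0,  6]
J_2(5) ⊕ J_1(6)

The characteristic polynomial is
  det(x·I − A) = x^3 - 16*x^2 + 85*x - 150 = (x - 6)*(x - 5)^2

Eigenvalues and multiplicities (the geometric multiplicity of λ is n − rank(A − λI), which equals the number of Jordan blocks for λ):
  λ = 5: algebraic multiplicity = 2, geometric multiplicity = 1
  λ = 6: algebraic multiplicity = 1, geometric multiplicity = 1

Determining the block sizes for each eigenvalue:
  λ = 5: one block (gm = 1), so the single block has size am = 2 → block sizes [2]
  λ = 6: one block (gm = 1), so the single block has size am = 1 → block sizes [1]

Assembling the blocks gives a Jordan form
J =
  [5, 1, 0]
  [0, 5, 0]
  [0, 0, 6]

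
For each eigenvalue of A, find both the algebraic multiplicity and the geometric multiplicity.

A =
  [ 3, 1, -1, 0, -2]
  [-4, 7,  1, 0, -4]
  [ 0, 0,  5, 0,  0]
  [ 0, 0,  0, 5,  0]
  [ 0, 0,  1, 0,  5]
λ = 5: alg = 5, geom = 3

Step 1 — factor the characteristic polynomial to read off the algebraic multiplicities:
  χ_A(x) = (x - 5)^5

Step 2 — compute geometric multiplicities via the rank-nullity identity g(λ) = n − rank(A − λI):
  rank(A − (5)·I) = 2, so dim ker(A − (5)·I) = n − 2 = 3

Summary:
  λ = 5: algebraic multiplicity = 5, geometric multiplicity = 3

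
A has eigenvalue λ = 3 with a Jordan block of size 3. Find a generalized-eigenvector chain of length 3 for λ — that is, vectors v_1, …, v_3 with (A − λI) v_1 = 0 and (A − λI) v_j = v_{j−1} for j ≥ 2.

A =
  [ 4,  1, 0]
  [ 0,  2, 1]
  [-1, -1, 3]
A Jordan chain for λ = 3 of length 3:
v_1 = (1, -1, -1)ᵀ
v_2 = (1, 0, -1)ᵀ
v_3 = (1, 0, 0)ᵀ

Let N = A − (3)·I. We want v_3 with N^3 v_3 = 0 but N^2 v_3 ≠ 0; then v_{j-1} := N · v_j for j = 3, …, 2.

Pick v_3 = (1, 0, 0)ᵀ.
Then v_2 = N · v_3 = (1, 0, -1)ᵀ.
Then v_1 = N · v_2 = (1, -1, -1)ᵀ.

Sanity check: (A − (3)·I) v_1 = (0, 0, 0)ᵀ = 0. ✓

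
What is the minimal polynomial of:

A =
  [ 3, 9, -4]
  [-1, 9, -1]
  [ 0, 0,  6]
x^3 - 18*x^2 + 108*x - 216

The characteristic polynomial is χ_A(x) = (x - 6)^3, so the eigenvalues are known. The minimal polynomial is
  m_A(x) = Π_λ (x − λ)^{k_λ}
where k_λ is the size of the *largest* Jordan block for λ (equivalently, the smallest k with (A − λI)^k v = 0 for every generalised eigenvector v of λ).

  λ = 6: largest Jordan block has size 3, contributing (x − 6)^3

So m_A(x) = (x - 6)^3 = x^3 - 18*x^2 + 108*x - 216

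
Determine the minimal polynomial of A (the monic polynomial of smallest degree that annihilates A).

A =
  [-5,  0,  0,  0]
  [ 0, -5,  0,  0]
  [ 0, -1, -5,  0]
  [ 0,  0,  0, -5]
x^2 + 10*x + 25

The characteristic polynomial is χ_A(x) = (x + 5)^4, so the eigenvalues are known. The minimal polynomial is
  m_A(x) = Π_λ (x − λ)^{k_λ}
where k_λ is the size of the *largest* Jordan block for λ (equivalently, the smallest k with (A − λI)^k v = 0 for every generalised eigenvector v of λ).

  λ = -5: largest Jordan block has size 2, contributing (x + 5)^2

So m_A(x) = (x + 5)^2 = x^2 + 10*x + 25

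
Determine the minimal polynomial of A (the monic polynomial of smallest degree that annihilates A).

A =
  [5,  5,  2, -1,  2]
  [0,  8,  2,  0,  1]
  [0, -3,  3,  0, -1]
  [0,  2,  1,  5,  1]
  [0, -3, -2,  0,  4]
x^3 - 15*x^2 + 75*x - 125

The characteristic polynomial is χ_A(x) = (x - 5)^5, so the eigenvalues are known. The minimal polynomial is
  m_A(x) = Π_λ (x − λ)^{k_λ}
where k_λ is the size of the *largest* Jordan block for λ (equivalently, the smallest k with (A − λI)^k v = 0 for every generalised eigenvector v of λ).

  λ = 5: largest Jordan block has size 3, contributing (x − 5)^3

So m_A(x) = (x - 5)^3 = x^3 - 15*x^2 + 75*x - 125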